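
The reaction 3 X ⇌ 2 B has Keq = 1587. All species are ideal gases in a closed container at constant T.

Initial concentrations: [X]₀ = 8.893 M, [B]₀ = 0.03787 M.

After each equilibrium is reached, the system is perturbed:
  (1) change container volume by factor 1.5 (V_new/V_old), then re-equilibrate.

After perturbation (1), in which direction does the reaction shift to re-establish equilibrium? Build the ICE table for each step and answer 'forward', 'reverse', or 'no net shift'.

Q₀ = 2.0391e-06 vs Keq = 1587 ⇒ Q<K, forward
Step 1:
                   X          B
  I            8.893    0.03787
  C           -8.617      5.745
  E           0.2762      5.782
  solve Keq expr → x = 2.872; check Q = 1587
Then change container volume by factor 1.5 (V_new/V_old).
Step 2:
                   X          B
  I           0.1841      3.855
  C          0.02601   -0.01734
  E           0.2101      3.838
  solve Keq expr → x = -0.008671; check Q = 1587

Direction: reverse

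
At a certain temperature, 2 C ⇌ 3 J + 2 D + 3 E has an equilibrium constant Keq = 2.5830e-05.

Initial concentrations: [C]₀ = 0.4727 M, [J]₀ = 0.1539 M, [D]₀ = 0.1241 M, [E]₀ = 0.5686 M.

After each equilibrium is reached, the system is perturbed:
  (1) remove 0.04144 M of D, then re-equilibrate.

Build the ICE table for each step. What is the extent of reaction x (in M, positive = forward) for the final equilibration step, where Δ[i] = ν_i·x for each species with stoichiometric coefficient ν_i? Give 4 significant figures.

x = 0.00666 M

Q₀ = 4.6186e-05 vs Keq = 2.5830e-05 ⇒ Q>K, reverse
Step 1:
                   C          J          D          E
  init        0.4727     0.1539     0.1241     0.5686
  Δ         0.009733    -0.0146  -0.009733    -0.0146
  eq          0.4824     0.1393     0.1144      0.554
  solve Keq expr → x = -0.004866; check Q = 2.5830e-05
Then remove 0.04144 M of D.
Step 2:
                   C          J          D          E
  init        0.4824     0.1393    0.07293      0.554
  Δ         -0.01332    0.01998    0.01332    0.01998
  eq          0.4691     0.1593    0.08625      0.574
  solve Keq expr → x = 0.00666; check Q = 2.5830e-05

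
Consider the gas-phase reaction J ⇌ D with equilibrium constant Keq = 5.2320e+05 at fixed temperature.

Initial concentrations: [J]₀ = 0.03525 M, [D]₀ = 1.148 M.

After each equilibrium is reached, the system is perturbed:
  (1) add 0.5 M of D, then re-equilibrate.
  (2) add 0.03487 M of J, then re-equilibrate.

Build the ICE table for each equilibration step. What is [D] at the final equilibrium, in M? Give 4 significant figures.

Q₀ = 32.57 vs Keq = 5.2320e+05 ⇒ Q<K, forward
Step 1:
                  J         D
  Initial   0.03525     1.148
  Change   -0.03525   0.03525
  Equil   2.2616e-06     1.183
  solve Keq expr → x = 0.03525; check Q = 5.2320e+05
Then add 0.5 M of D.
Step 2:
                  J         D
  Initial 2.2616e-06     1.683
  Change  9.5566e-07 -9.5566e-07
  Equil   3.2172e-06     1.683
  solve Keq expr → x = -9.5566e-07; check Q = 5.2320e+05
Then add 0.03487 M of J.
Step 3:
                  J         D
  Initial   0.03487     1.683
  Change   -0.03487   0.03487
  Equil   3.2839e-06     1.718
  solve Keq expr → x = 0.03487; check Q = 5.2320e+05

[D]_eq = 1.718 M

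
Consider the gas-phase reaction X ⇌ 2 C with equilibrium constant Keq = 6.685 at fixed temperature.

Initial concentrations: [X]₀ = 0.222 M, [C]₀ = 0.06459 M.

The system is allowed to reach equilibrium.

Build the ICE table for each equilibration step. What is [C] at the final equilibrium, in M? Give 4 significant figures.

[C]_eq = 0.4484 M

Q₀ = 0.01879 vs Keq = 6.685 ⇒ Q<K, forward
Step 1:
                  X         C
  init        0.222   0.06459
  Δ         -0.1919    0.3838
  eq        0.03008    0.4484
  solve Keq expr → x = 0.1919; check Q = 6.685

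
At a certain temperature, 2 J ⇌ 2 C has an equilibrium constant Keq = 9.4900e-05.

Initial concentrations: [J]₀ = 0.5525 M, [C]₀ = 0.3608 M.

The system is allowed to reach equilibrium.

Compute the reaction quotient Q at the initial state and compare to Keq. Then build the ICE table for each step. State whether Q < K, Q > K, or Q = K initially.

Q₀ = 0.4265; Q > K (proceeds reverse)

Q₀ = 0.4265 vs Keq = 9.4900e-05 ⇒ Q>K, reverse
Step 1:
                    J           C
  I            0.5525      0.3608
  C             0.352      -0.352
  E            0.9045    0.008811
  solve Keq expr → x = -0.176; check Q = 9.4900e-05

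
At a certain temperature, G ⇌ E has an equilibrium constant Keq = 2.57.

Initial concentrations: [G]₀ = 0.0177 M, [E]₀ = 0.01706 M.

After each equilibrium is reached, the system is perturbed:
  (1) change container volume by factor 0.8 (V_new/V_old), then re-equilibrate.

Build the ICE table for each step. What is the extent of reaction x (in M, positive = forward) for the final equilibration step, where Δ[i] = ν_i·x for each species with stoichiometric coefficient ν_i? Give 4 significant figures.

x = 0 M

Q₀ = 0.9638 vs Keq = 2.57 ⇒ Q<K, forward
Step 1:
                  G         E
  init       0.0177   0.01706
  Δ       -0.007963  0.007963
  eq       0.009737   0.02502
  solve Keq expr → x = 0.007963; check Q = 2.57
Then change container volume by factor 0.8 (V_new/V_old).
Step 2:
                  G         E
  init      0.01217   0.03128
  Δ               0         0
  eq        0.01217   0.03128
  solve Keq expr → x = 0; check Q = 2.57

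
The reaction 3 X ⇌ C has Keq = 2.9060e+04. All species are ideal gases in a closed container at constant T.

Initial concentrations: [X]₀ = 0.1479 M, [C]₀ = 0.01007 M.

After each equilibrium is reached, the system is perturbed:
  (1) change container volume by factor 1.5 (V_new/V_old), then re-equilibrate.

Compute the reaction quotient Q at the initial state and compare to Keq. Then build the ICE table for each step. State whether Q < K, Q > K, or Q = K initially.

Q₀ = 3.113 vs Keq = 2.9060e+04 ⇒ Q<K, forward
Step 1:
                    X           C
  I            0.1479     0.01007
  C           -0.1355     0.04517
  E           0.01239     0.05524
  solve Keq expr → x = 0.04517; check Q = 2.9060e+04
Then change container volume by factor 1.5 (V_new/V_old).
Step 2:
                    X           C
  I          0.008258     0.03683
  C          0.002482 -8.2718e-04
  E           0.01074       0.036
  solve Keq expr → x = -8.2718e-04; check Q = 2.9060e+04

Q₀ = 3.113; Q < K (proceeds forward)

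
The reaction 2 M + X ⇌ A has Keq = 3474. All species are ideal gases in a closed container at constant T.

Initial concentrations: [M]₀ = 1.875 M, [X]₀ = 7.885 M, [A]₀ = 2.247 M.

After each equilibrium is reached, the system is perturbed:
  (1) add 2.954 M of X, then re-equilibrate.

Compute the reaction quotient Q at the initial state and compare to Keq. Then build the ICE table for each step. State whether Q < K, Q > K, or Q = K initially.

Q₀ = 0.08106 vs Keq = 3474 ⇒ Q<K, forward
Step 1:
                    M           X           A
  init          1.875       7.885       2.247
  Δ            -1.864     -0.9318      0.9318
  eq          0.01147       6.953       3.179
  solve Keq expr → x = 0.9318; check Q = 3474
Then add 2.954 M of X.
Step 2:
                    M           X           A
  init        0.01147       9.907       3.179
  Δ         -0.001859 -9.2967e-04  9.2967e-04
  eq         0.009612       9.906        3.18
  solve Keq expr → x = 9.2967e-04; check Q = 3474

Q₀ = 0.08106; Q < K (proceeds forward)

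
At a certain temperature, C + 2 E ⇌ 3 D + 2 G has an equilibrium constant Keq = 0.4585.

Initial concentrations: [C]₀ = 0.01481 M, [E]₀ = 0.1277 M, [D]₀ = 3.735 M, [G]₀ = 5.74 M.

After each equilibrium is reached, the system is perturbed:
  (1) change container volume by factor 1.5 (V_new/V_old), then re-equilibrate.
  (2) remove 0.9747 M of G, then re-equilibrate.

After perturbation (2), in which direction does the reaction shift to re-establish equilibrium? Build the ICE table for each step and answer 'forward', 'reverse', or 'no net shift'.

Direction: forward

Q₀ = 7.1082e+06 vs Keq = 0.4585 ⇒ Q>K, reverse
Step 1:
                  C         E         D         G
  Initial   0.01481    0.1277     3.735      5.74
  Change      1.055     2.109    -3.164    -2.109
  Equil       1.069     2.237     0.571     3.631
  solve Keq expr → x = -1.055; check Q = 0.4585
Then change container volume by factor 1.5 (V_new/V_old).
Step 2:
                  C         E         D         G
  Initial     0.713     1.491    0.3807      2.42
  Change   -0.03001  -0.06001   0.09002   0.06001
  Equil       0.683     1.431    0.4707      2.48
  solve Keq expr → x = 0.03001; check Q = 0.4585
Then remove 0.9747 M of G.
Step 3:
                  C         E         D         G
  Initial     0.683     1.431    0.4707     1.506
  Change   -0.04172  -0.08343    0.1251   0.08343
  Equil      0.6413     1.348    0.5958     1.589
  solve Keq expr → x = 0.04172; check Q = 0.4585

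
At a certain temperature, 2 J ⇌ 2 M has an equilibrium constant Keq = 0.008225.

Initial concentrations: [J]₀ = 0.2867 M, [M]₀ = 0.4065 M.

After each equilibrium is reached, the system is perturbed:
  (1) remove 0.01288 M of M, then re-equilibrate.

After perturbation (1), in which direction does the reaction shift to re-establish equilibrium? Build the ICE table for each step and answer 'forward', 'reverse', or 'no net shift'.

Direction: forward

Q₀ = 2.01 vs Keq = 0.008225 ⇒ Q>K, reverse
Step 1:
                  J         M
  Initial    0.2867    0.4065
  Change     0.3489   -0.3489
  Equil      0.6356   0.05764
  solve Keq expr → x = -0.1744; check Q = 0.008225
Then remove 0.01288 M of M.
Step 2:
                  J         M
  Initial    0.6356   0.04476
  Change   -0.01181   0.01181
  Equil      0.6238   0.05657
  solve Keq expr → x = 0.005905; check Q = 0.008225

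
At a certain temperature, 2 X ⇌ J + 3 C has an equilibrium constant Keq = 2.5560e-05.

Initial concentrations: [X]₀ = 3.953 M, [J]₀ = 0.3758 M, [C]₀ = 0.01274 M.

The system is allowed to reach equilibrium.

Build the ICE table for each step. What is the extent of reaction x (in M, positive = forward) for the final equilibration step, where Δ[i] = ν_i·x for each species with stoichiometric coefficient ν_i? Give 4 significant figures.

x = 0.02863 M

Q₀ = 4.9729e-08 vs Keq = 2.5560e-05 ⇒ Q<K, forward
Step 1:
                  X         J         C
  Initial     3.953    0.3758   0.01274
  Change   -0.05725   0.02863   0.08588
  Equil       3.896    0.4044   0.09862
  solve Keq expr → x = 0.02863; check Q = 2.5560e-05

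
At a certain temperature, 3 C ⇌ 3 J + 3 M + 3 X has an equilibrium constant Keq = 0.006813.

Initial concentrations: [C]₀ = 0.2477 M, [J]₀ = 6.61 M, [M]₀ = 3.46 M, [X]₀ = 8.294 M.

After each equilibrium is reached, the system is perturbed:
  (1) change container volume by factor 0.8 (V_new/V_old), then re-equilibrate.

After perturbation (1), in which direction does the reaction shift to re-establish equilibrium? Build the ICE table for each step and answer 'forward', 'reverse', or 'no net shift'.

Q₀ = 4.4910e+08 vs Keq = 0.006813 ⇒ Q>K, reverse
Step 1:
                   C          J          M          X
  Initial     0.2477       6.61       3.46      8.294
  Change       3.415     -3.415     -3.415     -3.415
  Equil        3.663      3.195    0.04456      4.879
  solve Keq expr → x = -1.138; check Q = 0.006813
Then change container volume by factor 0.8 (V_new/V_old).
Step 2:
                   C          J          M          X
  Initial      4.579      3.993     0.0557      6.098
  Change     0.01961   -0.01961   -0.01961   -0.01961
  Equil        4.599      3.974    0.03609      6.079
  solve Keq expr → x = -0.006535; check Q = 0.006813

Direction: reverse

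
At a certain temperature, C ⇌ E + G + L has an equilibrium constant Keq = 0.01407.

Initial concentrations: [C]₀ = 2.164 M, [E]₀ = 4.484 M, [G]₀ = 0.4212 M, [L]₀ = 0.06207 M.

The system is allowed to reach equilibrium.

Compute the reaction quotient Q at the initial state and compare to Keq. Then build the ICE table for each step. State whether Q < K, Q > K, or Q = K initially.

Q₀ = 0.05417 vs Keq = 0.01407 ⇒ Q>K, reverse
Step 1:
                  C         E         G         L
  Initial     2.164     4.484    0.4212   0.06207
  Change    0.04355  -0.04355  -0.04355  -0.04355
  Equil       2.208      4.44    0.3777   0.01852
  solve Keq expr → x = -0.04355; check Q = 0.01407

Q₀ = 0.05417; Q > K (proceeds reverse)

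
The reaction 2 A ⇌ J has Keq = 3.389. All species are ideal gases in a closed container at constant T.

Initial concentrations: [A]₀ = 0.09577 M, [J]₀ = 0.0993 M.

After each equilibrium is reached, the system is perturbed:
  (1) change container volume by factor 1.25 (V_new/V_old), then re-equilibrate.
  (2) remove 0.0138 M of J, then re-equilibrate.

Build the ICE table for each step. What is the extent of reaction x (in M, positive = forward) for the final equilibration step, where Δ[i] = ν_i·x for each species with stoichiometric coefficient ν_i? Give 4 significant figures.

x = 0.005214 M

Q₀ = 10.83 vs Keq = 3.389 ⇒ Q>K, reverse
Step 1:
                   A          J
  init       0.09577     0.0993
  Δ          0.05153   -0.02577
  eq          0.1473    0.07353
  solve Keq expr → x = -0.02577; check Q = 3.389
Then change container volume by factor 1.25 (V_new/V_old).
Step 2:
                   A          J
  init        0.1178    0.05883
  Δ         0.008855  -0.004427
  eq          0.1267     0.0544
  solve Keq expr → x = -0.004427; check Q = 3.389
Then remove 0.0138 M of J.
Step 3:
                   A          J
  init        0.1267     0.0406
  Δ         -0.01043   0.005214
  eq          0.1163    0.04581
  solve Keq expr → x = 0.005214; check Q = 3.389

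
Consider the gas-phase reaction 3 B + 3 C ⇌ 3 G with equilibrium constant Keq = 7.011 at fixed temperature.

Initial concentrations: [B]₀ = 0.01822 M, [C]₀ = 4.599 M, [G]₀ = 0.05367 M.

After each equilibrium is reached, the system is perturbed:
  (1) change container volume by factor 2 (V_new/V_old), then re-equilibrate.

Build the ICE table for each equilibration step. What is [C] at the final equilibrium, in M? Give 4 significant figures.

[C]_eq = 2.297 M

Q₀ = 0.2628 vs Keq = 7.011 ⇒ Q<K, forward
Step 1:
                    B           C           G
  Initial     0.01822       4.599     0.05367
  Change     -0.01087    -0.01087     0.01087
  Equil       0.00735       4.588     0.06454
  solve Keq expr → x = 0.003623; check Q = 7.011
Then change container volume by factor 2 (V_new/V_old).
Step 2:
                    B           C           G
  Initial    0.003675       2.294     0.03227
  Change     0.002986    0.002986   -0.002986
  Equil      0.006661       2.297     0.02928
  solve Keq expr → x = -9.9536e-04; check Q = 7.011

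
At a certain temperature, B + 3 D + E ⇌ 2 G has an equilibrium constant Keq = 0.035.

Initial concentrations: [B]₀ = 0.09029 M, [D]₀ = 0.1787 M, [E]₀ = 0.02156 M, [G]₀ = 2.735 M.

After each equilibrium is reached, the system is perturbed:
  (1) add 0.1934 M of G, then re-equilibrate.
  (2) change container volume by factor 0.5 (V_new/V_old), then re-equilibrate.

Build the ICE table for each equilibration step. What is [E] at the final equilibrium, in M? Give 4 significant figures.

[E]_eq = 1.489 M

Q₀ = 6.7337e+05 vs Keq = 0.035 ⇒ Q>K, reverse
Step 1:
                   B          D          E          G
  Initial    0.09029     0.1787    0.02156      2.735
  Change      0.9144      2.743     0.9144     -1.829
  Equil        1.005      2.922      0.936     0.9062
  solve Keq expr → x = -0.9144; check Q = 0.035
Then add 0.1934 M of G.
Step 2:
                   B          D          E          G
  Initial      1.005      2.922      0.936        1.1
  Change     0.04386     0.1316    0.04386   -0.08771
  Equil        1.049      3.054     0.9798      1.012
  solve Keq expr → x = -0.04386; check Q = 0.035
Then change container volume by factor 0.5 (V_new/V_old).
Step 3:
                   B          D          E          G
  Initial      2.097      6.107       1.96      2.024
  Change     -0.4702     -1.411    -0.4702     0.9404
  Equil        1.627      4.696      1.489      2.964
  solve Keq expr → x = 0.4702; check Q = 0.035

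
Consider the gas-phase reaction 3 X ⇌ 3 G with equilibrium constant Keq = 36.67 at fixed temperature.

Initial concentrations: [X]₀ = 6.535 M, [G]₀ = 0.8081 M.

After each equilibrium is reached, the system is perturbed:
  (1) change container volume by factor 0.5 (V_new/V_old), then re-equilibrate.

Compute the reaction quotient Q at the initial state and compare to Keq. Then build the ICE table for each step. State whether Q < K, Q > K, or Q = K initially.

Q₀ = 0.001891; Q < K (proceeds forward)

Q₀ = 0.001891 vs Keq = 36.67 ⇒ Q<K, forward
Step 1:
                  X         G
  Initial     6.535    0.8081
  Change     -4.836     4.836
  Equil       1.699     5.644
  solve Keq expr → x = 1.612; check Q = 36.67
Then change container volume by factor 0.5 (V_new/V_old).
Step 2:
                  X         G
  Initial     3.398     11.29
  Change          0         0
  Equil       3.398     11.29
  solve Keq expr → x = 0; check Q = 36.67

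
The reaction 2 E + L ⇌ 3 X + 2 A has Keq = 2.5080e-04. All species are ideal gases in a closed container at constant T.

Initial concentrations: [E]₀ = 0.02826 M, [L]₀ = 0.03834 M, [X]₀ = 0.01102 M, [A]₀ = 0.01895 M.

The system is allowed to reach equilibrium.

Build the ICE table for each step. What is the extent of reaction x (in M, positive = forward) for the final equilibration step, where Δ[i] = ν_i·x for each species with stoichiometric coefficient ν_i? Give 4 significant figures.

Q₀ = 1.5695e-05 vs Keq = 2.5080e-04 ⇒ Q<K, forward
Step 1:
                   E          L          X          A
  Initial    0.02826    0.03834    0.01102    0.01895
  Change   -0.005687  -0.002844   0.008531   0.005687
  Equil      0.02257     0.0355    0.01955    0.02464
  solve Keq expr → x = 0.002844; check Q = 2.5080e-04

x = 0.002844 M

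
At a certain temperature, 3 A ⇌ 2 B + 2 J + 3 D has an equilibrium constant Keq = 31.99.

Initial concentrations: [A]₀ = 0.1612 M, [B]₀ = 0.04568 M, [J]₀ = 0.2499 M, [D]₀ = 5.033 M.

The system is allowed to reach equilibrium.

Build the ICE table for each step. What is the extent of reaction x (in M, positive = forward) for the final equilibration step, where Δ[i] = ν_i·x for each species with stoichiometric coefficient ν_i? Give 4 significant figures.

Q₀ = 3.966 vs Keq = 31.99 ⇒ Q<K, forward
Step 1:
                    A           B           J           D
  Initial      0.1612     0.04568      0.2499       5.033
  Change     -0.04177     0.02784     0.02784     0.04177
  Equil        0.1194     0.07352      0.2777       5.075
  solve Keq expr → x = 0.01392; check Q = 31.99

x = 0.01392 M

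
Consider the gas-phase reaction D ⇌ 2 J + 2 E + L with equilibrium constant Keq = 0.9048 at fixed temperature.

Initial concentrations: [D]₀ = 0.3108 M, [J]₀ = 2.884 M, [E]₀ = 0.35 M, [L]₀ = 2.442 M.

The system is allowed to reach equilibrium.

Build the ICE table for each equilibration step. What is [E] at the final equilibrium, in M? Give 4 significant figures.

[E]_eq = 0.1486 M

Q₀ = 8.006 vs Keq = 0.9048 ⇒ Q>K, reverse
Step 1:
                  D         J         E         L
  I          0.3108     2.884      0.35     2.442
  C          0.1007   -0.2014   -0.2014   -0.1007
  E          0.4115     2.683    0.1486     2.341
  solve Keq expr → x = -0.1007; check Q = 0.9048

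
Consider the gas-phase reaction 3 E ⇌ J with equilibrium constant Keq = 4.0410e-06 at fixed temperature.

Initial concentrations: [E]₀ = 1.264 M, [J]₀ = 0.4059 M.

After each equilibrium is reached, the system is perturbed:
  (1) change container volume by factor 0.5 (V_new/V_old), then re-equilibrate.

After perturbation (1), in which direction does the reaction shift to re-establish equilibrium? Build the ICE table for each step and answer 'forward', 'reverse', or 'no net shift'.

Direction: forward

Q₀ = 0.201 vs Keq = 4.0410e-06 ⇒ Q>K, reverse
Step 1:
                   E          J
  Initial      1.264     0.4059
  Change       1.218    -0.4058
  Equil        2.482 6.1750e-05
  solve Keq expr → x = -0.4058; check Q = 4.0410e-06
Then change container volume by factor 0.5 (V_new/V_old).
Step 2:
                   E          J
  Initial      4.963 1.2350e-04
  Change   -0.001111 3.7017e-04
  Equil        4.962 4.9367e-04
  solve Keq expr → x = 3.7017e-04; check Q = 4.0410e-06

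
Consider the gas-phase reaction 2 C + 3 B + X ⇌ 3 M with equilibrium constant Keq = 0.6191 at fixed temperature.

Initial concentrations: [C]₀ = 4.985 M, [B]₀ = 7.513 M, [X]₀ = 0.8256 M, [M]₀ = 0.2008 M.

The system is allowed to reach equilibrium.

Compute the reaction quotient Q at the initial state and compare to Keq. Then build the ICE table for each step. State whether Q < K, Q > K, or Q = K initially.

Q₀ = 9.3057e-07; Q < K (proceeds forward)

Q₀ = 9.3057e-07 vs Keq = 0.6191 ⇒ Q<K, forward
Step 1:
                    C           B           X           M
  I             4.985       7.513      0.8256      0.2008
  C            -1.613      -2.419     -0.8063       2.419
  E             3.372       5.094     0.01931        2.62
  solve Keq expr → x = 0.8063; check Q = 0.6191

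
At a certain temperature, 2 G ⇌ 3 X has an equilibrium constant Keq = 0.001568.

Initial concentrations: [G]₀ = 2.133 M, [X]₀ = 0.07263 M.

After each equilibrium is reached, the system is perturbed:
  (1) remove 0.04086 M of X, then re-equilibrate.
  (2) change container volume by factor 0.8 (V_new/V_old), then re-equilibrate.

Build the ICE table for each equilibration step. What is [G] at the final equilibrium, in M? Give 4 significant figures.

Q₀ = 8.4211e-05 vs Keq = 0.001568 ⇒ Q<K, forward
Step 1:
                    G           X
  I             2.133     0.07263
  C          -0.07682      0.1152
  E             2.056      0.1879
  solve Keq expr → x = 0.03841; check Q = 0.001568
Then remove 0.04086 M of X.
Step 2:
                    G           X
  I             2.056       0.147
  C          -0.02617     0.03926
  E              2.03      0.1863
  solve Keq expr → x = 0.01309; check Q = 0.001568
Then change container volume by factor 0.8 (V_new/V_old).
Step 3:
                    G           X
  I             2.538      0.2328
  C           0.01072    -0.01608
  E             2.548      0.2167
  solve Keq expr → x = -0.00536; check Q = 0.001568

[G]_eq = 2.548 M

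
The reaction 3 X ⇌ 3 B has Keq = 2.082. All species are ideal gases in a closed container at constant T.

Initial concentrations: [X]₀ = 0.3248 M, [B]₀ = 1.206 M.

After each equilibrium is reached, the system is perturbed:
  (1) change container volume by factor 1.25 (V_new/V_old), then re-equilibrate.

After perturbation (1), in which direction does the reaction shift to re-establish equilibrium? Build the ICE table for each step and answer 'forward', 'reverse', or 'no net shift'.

Direction: no net shift

Q₀ = 51.19 vs Keq = 2.082 ⇒ Q>K, reverse
Step 1:
                    X           B
  I            0.3248       1.206
  C            0.3475     -0.3475
  E            0.6723      0.8585
  solve Keq expr → x = -0.1158; check Q = 2.082
Then change container volume by factor 1.25 (V_new/V_old).
Step 2:
                    X           B
  I            0.5379      0.6868
  C                 0           0
  E            0.5379      0.6868
  solve Keq expr → x = 0; check Q = 2.082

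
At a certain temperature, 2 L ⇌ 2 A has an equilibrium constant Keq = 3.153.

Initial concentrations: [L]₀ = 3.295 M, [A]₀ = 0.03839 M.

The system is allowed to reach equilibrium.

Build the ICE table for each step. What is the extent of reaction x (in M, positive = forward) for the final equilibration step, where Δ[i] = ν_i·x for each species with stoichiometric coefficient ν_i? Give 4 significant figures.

Q₀ = 1.3575e-04 vs Keq = 3.153 ⇒ Q<K, forward
Step 1:
                   L          A
  init         3.295    0.03839
  Δ           -2.094      2.094
  eq           1.201      2.132
  solve Keq expr → x = 1.047; check Q = 3.153

x = 1.047 M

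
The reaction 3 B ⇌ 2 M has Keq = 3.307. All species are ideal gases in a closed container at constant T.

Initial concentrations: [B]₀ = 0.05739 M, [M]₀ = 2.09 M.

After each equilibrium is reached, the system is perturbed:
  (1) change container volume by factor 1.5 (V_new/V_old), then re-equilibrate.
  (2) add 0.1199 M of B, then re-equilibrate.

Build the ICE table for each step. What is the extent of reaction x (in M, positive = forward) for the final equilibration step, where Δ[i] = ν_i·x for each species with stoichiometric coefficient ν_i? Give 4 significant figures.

Q₀ = 2.3109e+04 vs Keq = 3.307 ⇒ Q>K, reverse
Step 1:
                  B         M
  I         0.05739      2.09
  C          0.8351   -0.5567
  E          0.8925     1.533
  solve Keq expr → x = -0.2784; check Q = 3.307
Then change container volume by factor 1.5 (V_new/V_old).
Step 2:
                  B         M
  I           0.595     1.022
  C         0.06632  -0.04421
  E          0.6613     0.978
  solve Keq expr → x = -0.02211; check Q = 3.307
Then add 0.1199 M of B.
Step 3:
                  B         M
  I          0.7812     0.978
  C        -0.09241   0.06161
  E          0.6888      1.04
  solve Keq expr → x = 0.0308; check Q = 3.307

x = 0.0308 M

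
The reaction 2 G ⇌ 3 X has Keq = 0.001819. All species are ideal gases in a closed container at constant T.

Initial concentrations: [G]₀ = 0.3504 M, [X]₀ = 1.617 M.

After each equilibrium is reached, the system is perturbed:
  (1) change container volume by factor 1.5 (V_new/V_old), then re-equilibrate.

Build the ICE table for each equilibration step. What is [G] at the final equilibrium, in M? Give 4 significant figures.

[G]_eq = 0.8777 M

Q₀ = 34.44 vs Keq = 0.001819 ⇒ Q>K, reverse
Step 1:
                   G          X
  I           0.3504      1.617
  C           0.9796     -1.469
  E             1.33     0.1476
  solve Keq expr → x = -0.4898; check Q = 0.001819
Then change container volume by factor 1.5 (V_new/V_old).
Step 2:
                   G          X
  I           0.8867    0.09842
  C        -0.008987    0.01348
  E           0.8777     0.1119
  solve Keq expr → x = 0.004493; check Q = 0.001819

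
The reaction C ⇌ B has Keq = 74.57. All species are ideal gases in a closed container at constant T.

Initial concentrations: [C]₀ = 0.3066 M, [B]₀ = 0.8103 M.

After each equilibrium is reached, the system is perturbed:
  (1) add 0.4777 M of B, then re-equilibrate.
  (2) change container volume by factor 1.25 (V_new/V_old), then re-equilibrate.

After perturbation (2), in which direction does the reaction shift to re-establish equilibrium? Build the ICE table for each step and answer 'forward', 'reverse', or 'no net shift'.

Direction: no net shift

Q₀ = 2.643 vs Keq = 74.57 ⇒ Q<K, forward
Step 1:
                   C          B
  Initial     0.3066     0.8103
  Change     -0.2918     0.2918
  Equil      0.01478      1.102
  solve Keq expr → x = 0.2918; check Q = 74.57
Then add 0.4777 M of B.
Step 2:
                   C          B
  Initial    0.01478       1.58
  Change    0.006321  -0.006321
  Equil       0.0211      1.573
  solve Keq expr → x = -0.006321; check Q = 74.57
Then change container volume by factor 1.25 (V_new/V_old).
Step 3:
                   C          B
  Initial    0.01688      1.259
  Change           0          0
  Equil      0.01688      1.259
  solve Keq expr → x = 0; check Q = 74.57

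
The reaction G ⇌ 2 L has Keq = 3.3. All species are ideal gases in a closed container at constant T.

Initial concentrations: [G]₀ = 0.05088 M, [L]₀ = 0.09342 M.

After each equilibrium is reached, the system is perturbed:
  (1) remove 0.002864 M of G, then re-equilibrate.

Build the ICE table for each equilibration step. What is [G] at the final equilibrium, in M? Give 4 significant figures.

[G]_eq = 0.008924 M

Q₀ = 0.1715 vs Keq = 3.3 ⇒ Q<K, forward
Step 1:
                   G          L
  I          0.05088    0.09342
  C         -0.04146    0.08292
  E         0.009422     0.1763
  solve Keq expr → x = 0.04146; check Q = 3.3
Then remove 0.002864 M of G.
Step 2:
                   G          L
  I         0.006558     0.1763
  C         0.002365   -0.00473
  E         0.008924     0.1716
  solve Keq expr → x = -0.002365; check Q = 3.3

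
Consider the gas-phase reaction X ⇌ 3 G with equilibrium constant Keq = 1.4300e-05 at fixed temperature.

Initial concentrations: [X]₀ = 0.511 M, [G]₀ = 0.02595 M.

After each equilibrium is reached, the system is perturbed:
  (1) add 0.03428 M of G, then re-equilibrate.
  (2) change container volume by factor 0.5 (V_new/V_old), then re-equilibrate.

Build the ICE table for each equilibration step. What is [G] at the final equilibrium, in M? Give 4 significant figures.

Q₀ = 3.4197e-05 vs Keq = 1.4300e-05 ⇒ Q>K, reverse
Step 1:
                    X           G
  init          0.511     0.02595
  Δ          0.002172   -0.006517
  eq           0.5132     0.01943
  solve Keq expr → x = -0.002172; check Q = 1.4300e-05
Then add 0.03428 M of G.
Step 2:
                    X           G
  init         0.5132     0.05371
  Δ           0.01138    -0.03414
  eq           0.5246     0.01958
  solve Keq expr → x = -0.01138; check Q = 1.4300e-05
Then change container volume by factor 0.5 (V_new/V_old).
Step 3:
                    X           G
  init          1.049     0.03915
  Δ          0.004817    -0.01445
  eq            1.054      0.0247
  solve Keq expr → x = -0.004817; check Q = 1.4300e-05

[G]_eq = 0.0247 M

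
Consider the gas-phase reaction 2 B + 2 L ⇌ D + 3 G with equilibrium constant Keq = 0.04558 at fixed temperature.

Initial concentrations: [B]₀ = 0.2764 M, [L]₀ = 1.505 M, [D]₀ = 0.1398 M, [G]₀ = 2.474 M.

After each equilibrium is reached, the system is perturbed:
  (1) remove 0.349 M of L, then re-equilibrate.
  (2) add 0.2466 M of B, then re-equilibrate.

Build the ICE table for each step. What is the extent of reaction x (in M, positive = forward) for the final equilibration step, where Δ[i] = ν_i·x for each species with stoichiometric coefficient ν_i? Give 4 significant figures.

x = 0.003252 M

Q₀ = 12.23 vs Keq = 0.04558 ⇒ Q>K, reverse
Step 1:
                  B         L         D         G
  I          0.2764     1.505    0.1398     2.474
  C          0.2699    0.2699    -0.135   -0.4049
  E          0.5463     1.775  0.004838     2.069
  solve Keq expr → x = -0.135; check Q = 0.04558
Then remove 0.349 M of L.
Step 2:
                  B         L         D         G
  I          0.5463     1.426  0.004838     2.069
  C        0.003281  0.003281 -0.001641 -0.004922
  E          0.5496     1.429  0.003198     2.064
  solve Keq expr → x = -0.001641; check Q = 0.04558
Then add 0.2466 M of B.
Step 3:
                  B         L         D         G
  I          0.7962     1.429  0.003198     2.064
  C       -0.006504 -0.006504  0.003252  0.009756
  E          0.7897     1.423   0.00645     2.074
  solve Keq expr → x = 0.003252; check Q = 0.04558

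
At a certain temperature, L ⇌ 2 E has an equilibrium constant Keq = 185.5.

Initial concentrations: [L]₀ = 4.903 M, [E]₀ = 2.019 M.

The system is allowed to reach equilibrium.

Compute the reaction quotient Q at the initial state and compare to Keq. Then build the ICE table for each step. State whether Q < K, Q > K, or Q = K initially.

Q₀ = 0.8314 vs Keq = 185.5 ⇒ Q<K, forward
Step 1:
                  L         E
  Initial     4.903     2.019
  Change     -4.296     8.592
  Equil       0.607     10.61
  solve Keq expr → x = 4.296; check Q = 185.5

Q₀ = 0.8314; Q < K (proceeds forward)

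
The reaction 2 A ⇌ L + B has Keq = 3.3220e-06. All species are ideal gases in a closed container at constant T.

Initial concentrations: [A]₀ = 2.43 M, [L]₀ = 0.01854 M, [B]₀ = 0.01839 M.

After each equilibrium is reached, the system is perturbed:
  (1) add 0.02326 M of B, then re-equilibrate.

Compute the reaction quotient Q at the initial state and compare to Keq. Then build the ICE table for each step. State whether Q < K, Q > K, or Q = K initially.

Q₀ = 5.7740e-05; Q > K (proceeds reverse)

Q₀ = 5.7740e-05 vs Keq = 3.3220e-06 ⇒ Q>K, reverse
Step 1:
                  A         L         B
  init         2.43   0.01854   0.01839
  Δ         0.02797  -0.01398  -0.01398
  eq          2.458  0.004556  0.004406
  solve Keq expr → x = -0.01398; check Q = 3.3220e-06
Then add 0.02326 M of B.
Step 2:
                  A         L         B
  init        2.458  0.004556   0.02767
  Δ        0.007425 -0.003713 -0.003713
  eq          2.465 8.4297e-04   0.02395
  solve Keq expr → x = -0.003713; check Q = 3.3220e-06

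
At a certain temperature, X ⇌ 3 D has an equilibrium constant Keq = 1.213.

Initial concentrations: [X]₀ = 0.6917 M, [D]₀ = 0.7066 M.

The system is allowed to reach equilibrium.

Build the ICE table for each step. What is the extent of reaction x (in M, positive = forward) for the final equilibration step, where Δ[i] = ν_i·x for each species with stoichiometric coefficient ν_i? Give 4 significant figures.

Q₀ = 0.51 vs Keq = 1.213 ⇒ Q<K, forward
Step 1:
                   X          D
  I           0.6917     0.7066
  C         -0.06817     0.2045
  E           0.6235     0.9111
  solve Keq expr → x = 0.06817; check Q = 1.213

x = 0.06817 M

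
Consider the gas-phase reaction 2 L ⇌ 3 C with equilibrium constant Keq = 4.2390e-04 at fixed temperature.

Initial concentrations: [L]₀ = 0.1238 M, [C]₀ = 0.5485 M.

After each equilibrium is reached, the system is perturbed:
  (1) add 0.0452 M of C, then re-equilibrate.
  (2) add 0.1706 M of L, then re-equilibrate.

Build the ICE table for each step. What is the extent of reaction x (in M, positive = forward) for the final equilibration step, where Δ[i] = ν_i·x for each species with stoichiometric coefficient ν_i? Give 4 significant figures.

Q₀ = 10.77 vs Keq = 4.2390e-04 ⇒ Q>K, reverse
Step 1:
                   L          C
  init        0.1238     0.5485
  Δ           0.3358    -0.5038
  eq          0.4596    0.04474
  solve Keq expr → x = -0.1679; check Q = 4.2390e-04
Then add 0.0452 M of C.
Step 2:
                   L          C
  init        0.4596    0.08994
  Δ           0.0289   -0.04334
  eq          0.4885     0.0466
  solve Keq expr → x = -0.01445; check Q = 4.2390e-04
Then add 0.1706 M of L.
Step 3:
                   L          C
  init        0.6591     0.0466
  Δ        -0.006611   0.009917
  eq          0.6525    0.05651
  solve Keq expr → x = 0.003306; check Q = 4.2390e-04

x = 0.003306 M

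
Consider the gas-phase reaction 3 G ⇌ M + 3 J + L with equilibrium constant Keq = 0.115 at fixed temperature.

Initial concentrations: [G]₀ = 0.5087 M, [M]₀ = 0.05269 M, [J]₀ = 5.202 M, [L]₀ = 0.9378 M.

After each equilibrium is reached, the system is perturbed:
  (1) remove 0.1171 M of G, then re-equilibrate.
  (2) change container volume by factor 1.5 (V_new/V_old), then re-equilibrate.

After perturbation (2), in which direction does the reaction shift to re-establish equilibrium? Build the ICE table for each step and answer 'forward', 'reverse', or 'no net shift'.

Direction: forward

Q₀ = 52.84 vs Keq = 0.115 ⇒ Q>K, reverse
Step 1:
                    G           M           J           L
  I            0.5087     0.05269       5.202      0.9378
  C            0.1572    -0.05239     -0.1572    -0.05239
  E            0.6659  2.9867e-04       5.045      0.8854
  solve Keq expr → x = -0.05239; check Q = 0.115
Then remove 0.1171 M of G.
Step 2:
                    G           M           J           L
  I            0.5488  2.9867e-04       5.045      0.8854
  C        3.9319e-04 -1.3106e-04 -3.9319e-04 -1.3106e-04
  E            0.5492  1.6761e-04       5.044      0.8853
  solve Keq expr → x = -1.3106e-04; check Q = 0.115
Then change container volume by factor 1.5 (V_new/V_old).
Step 3:
                    G           M           J           L
  I            0.3661  1.1174e-04       3.363      0.5902
  C       -4.1600e-04  1.3867e-04  4.1600e-04  1.3867e-04
  E            0.3657  2.5040e-04       3.363      0.5903
  solve Keq expr → x = 1.3867e-04; check Q = 0.115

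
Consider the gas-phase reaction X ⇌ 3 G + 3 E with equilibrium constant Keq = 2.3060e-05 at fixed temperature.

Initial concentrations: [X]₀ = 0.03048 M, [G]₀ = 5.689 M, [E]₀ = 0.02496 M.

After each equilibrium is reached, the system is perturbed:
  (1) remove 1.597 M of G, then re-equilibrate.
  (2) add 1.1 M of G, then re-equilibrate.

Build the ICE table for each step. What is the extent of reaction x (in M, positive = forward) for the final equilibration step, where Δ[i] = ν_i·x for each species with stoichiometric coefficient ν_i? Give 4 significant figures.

Q₀ = 0.09393 vs Keq = 2.3060e-05 ⇒ Q>K, reverse
Step 1:
                  X         G         E
  I         0.03048     5.689   0.02496
  C        0.007756  -0.02327  -0.02327
  E         0.03824     5.666  0.001692
  solve Keq expr → x = -0.007756; check Q = 2.3060e-05
Then remove 1.597 M of G.
Step 2:
                  X         G         E
  I         0.03824     4.069  0.001692
  C       -2.1980e-04 6.5940e-04 6.5940e-04
  E         0.03802     4.069  0.002352
  solve Keq expr → x = 2.1980e-04; check Q = 2.3060e-05
Then add 1.1 M of G.
Step 3:
                  X         G         E
  I         0.03802     5.169  0.002352
  C       1.6586e-04 -4.9759e-04 -4.9759e-04
  E         0.03818     5.169  0.001854
  solve Keq expr → x = -1.6586e-04; check Q = 2.3060e-05

x = -1.6586e-04 M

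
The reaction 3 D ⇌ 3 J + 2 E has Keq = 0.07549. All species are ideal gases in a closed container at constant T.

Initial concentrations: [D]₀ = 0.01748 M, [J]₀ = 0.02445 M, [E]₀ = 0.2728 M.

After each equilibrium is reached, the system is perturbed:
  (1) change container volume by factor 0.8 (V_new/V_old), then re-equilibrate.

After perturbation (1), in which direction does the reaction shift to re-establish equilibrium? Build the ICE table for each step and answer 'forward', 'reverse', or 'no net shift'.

Direction: reverse

Q₀ = 0.2037 vs Keq = 0.07549 ⇒ Q>K, reverse
Step 1:
                  D         J         E
  init      0.01748   0.02445    0.2728
  Δ        0.003377 -0.003377 -0.002251
  eq        0.02086   0.02107    0.2705
  solve Keq expr → x = -0.001126; check Q = 0.07549
Then change container volume by factor 0.8 (V_new/V_old).
Step 2:
                  D         J         E
  init      0.02607   0.02634    0.3382
  Δ        0.001913 -0.001913 -0.001276
  eq        0.02798   0.02443    0.3369
  solve Keq expr → x = -6.3783e-04; check Q = 0.07549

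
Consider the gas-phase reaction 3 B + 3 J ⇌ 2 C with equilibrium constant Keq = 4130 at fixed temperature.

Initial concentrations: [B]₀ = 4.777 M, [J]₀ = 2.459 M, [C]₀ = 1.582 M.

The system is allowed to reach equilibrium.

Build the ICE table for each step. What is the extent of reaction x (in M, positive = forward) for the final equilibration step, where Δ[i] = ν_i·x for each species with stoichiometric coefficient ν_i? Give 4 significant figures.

x = 0.8007 M

Q₀ = 0.001544 vs Keq = 4130 ⇒ Q<K, forward
Step 1:
                    B           J           C
  I             4.777       2.459       1.582
  C            -2.402      -2.402       1.601
  E             2.375      0.0568       3.183
  solve Keq expr → x = 0.8007; check Q = 4130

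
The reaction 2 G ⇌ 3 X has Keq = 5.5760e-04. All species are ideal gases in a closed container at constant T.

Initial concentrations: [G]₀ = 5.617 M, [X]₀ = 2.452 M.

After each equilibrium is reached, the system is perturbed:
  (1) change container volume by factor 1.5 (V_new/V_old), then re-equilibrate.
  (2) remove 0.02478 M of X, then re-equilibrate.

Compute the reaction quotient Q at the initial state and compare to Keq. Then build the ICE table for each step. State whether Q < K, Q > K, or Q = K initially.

Q₀ = 0.4673; Q > K (proceeds reverse)

Q₀ = 0.4673 vs Keq = 5.5760e-04 ⇒ Q>K, reverse
Step 1:
                  G         X
  init        5.617     2.452
  Δ           1.433    -2.149
  eq           7.05    0.3026
  solve Keq expr → x = -0.7165; check Q = 5.5760e-04
Then change container volume by factor 1.5 (V_new/V_old).
Step 2:
                  G         X
  init          4.7    0.2017
  Δ        -0.01905   0.02857
  eq          4.681    0.2303
  solve Keq expr → x = 0.009524; check Q = 5.5760e-04
Then remove 0.02478 M of X.
Step 3:
                  G         X
  init        4.681    0.2055
  Δ        -0.01617   0.02425
  eq          4.665    0.2298
  solve Keq expr → x = 0.008083; check Q = 5.5760e-04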